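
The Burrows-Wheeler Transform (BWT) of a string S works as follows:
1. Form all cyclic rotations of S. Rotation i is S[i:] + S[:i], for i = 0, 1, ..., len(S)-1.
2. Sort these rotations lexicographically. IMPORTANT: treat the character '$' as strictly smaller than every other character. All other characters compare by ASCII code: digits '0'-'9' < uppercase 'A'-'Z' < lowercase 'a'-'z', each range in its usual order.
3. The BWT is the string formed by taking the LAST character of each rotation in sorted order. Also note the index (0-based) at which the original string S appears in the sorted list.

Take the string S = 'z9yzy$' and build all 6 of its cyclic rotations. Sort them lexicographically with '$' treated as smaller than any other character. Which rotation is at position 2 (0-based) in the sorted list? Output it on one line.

Answer: y$z9yz

Derivation:
All 6 rotations (rotation i = S[i:]+S[:i]):
  rot[0] = z9yzy$
  rot[1] = 9yzy$z
  rot[2] = yzy$z9
  rot[3] = zy$z9y
  rot[4] = y$z9yz
  rot[5] = $z9yzy
Sorted (with $ < everything):
  sorted[0] = $z9yzy
  sorted[1] = 9yzy$z
  sorted[2] = y$z9yz
  sorted[3] = yzy$z9
  sorted[4] = z9yzy$
  sorted[5] = zy$z9y
sorted[2] = y$z9yz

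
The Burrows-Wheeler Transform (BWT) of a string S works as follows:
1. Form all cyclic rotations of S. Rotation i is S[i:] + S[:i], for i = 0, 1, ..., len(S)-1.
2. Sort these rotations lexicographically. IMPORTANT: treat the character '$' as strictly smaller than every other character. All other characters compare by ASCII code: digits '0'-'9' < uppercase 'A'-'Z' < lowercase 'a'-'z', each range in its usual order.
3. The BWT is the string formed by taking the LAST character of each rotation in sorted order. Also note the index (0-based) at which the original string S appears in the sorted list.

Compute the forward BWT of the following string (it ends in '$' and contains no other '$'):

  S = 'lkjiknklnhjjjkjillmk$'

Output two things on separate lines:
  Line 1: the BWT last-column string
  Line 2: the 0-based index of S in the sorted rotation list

Answer: knjjkkhjjmljni$ilkllk
14

Derivation:
All 21 rotations (rotation i = S[i:]+S[:i]):
  rot[0] = lkjiknklnhjjjkjillmk$
  rot[1] = kjiknklnhjjjkjillmk$l
  rot[2] = jiknklnhjjjkjillmk$lk
  rot[3] = iknklnhjjjkjillmk$lkj
  rot[4] = knklnhjjjkjillmk$lkji
  rot[5] = nklnhjjjkjillmk$lkjik
  rot[6] = klnhjjjkjillmk$lkjikn
  rot[7] = lnhjjjkjillmk$lkjiknk
  rot[8] = nhjjjkjillmk$lkjiknkl
  rot[9] = hjjjkjillmk$lkjiknkln
  rot[10] = jjjkjillmk$lkjiknklnh
  rot[11] = jjkjillmk$lkjiknklnhj
  rot[12] = jkjillmk$lkjiknklnhjj
  rot[13] = kjillmk$lkjiknklnhjjj
  rot[14] = jillmk$lkjiknklnhjjjk
  rot[15] = illmk$lkjiknklnhjjjkj
  rot[16] = llmk$lkjiknklnhjjjkji
  rot[17] = lmk$lkjiknklnhjjjkjil
  rot[18] = mk$lkjiknklnhjjjkjill
  rot[19] = k$lkjiknklnhjjjkjillm
  rot[20] = $lkjiknklnhjjjkjillmk
Sorted (with $ < everything):
  sorted[0] = $lkjiknklnhjjjkjillmk  (last char: 'k')
  sorted[1] = hjjjkjillmk$lkjiknkln  (last char: 'n')
  sorted[2] = iknklnhjjjkjillmk$lkj  (last char: 'j')
  sorted[3] = illmk$lkjiknklnhjjjkj  (last char: 'j')
  sorted[4] = jiknklnhjjjkjillmk$lk  (last char: 'k')
  sorted[5] = jillmk$lkjiknklnhjjjk  (last char: 'k')
  sorted[6] = jjjkjillmk$lkjiknklnh  (last char: 'h')
  sorted[7] = jjkjillmk$lkjiknklnhj  (last char: 'j')
  sorted[8] = jkjillmk$lkjiknklnhjj  (last char: 'j')
  sorted[9] = k$lkjiknklnhjjjkjillm  (last char: 'm')
  sorted[10] = kjiknklnhjjjkjillmk$l  (last char: 'l')
  sorted[11] = kjillmk$lkjiknklnhjjj  (last char: 'j')
  sorted[12] = klnhjjjkjillmk$lkjikn  (last char: 'n')
  sorted[13] = knklnhjjjkjillmk$lkji  (last char: 'i')
  sorted[14] = lkjiknklnhjjjkjillmk$  (last char: '$')
  sorted[15] = llmk$lkjiknklnhjjjkji  (last char: 'i')
  sorted[16] = lmk$lkjiknklnhjjjkjil  (last char: 'l')
  sorted[17] = lnhjjjkjillmk$lkjiknk  (last char: 'k')
  sorted[18] = mk$lkjiknklnhjjjkjill  (last char: 'l')
  sorted[19] = nhjjjkjillmk$lkjiknkl  (last char: 'l')
  sorted[20] = nklnhjjjkjillmk$lkjik  (last char: 'k')
Last column: knjjkkhjjmljni$ilkllk
Original string S is at sorted index 14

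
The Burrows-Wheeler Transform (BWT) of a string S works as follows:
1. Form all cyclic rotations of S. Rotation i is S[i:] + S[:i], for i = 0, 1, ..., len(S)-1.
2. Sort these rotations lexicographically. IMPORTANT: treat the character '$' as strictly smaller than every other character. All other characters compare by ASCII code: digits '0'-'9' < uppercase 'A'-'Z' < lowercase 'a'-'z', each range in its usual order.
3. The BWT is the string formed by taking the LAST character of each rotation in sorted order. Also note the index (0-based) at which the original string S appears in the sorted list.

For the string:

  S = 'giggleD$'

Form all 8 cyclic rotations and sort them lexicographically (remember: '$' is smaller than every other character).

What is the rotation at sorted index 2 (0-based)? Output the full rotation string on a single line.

Answer: eD$giggl

Derivation:
All 8 rotations (rotation i = S[i:]+S[:i]):
  rot[0] = giggleD$
  rot[1] = iggleD$g
  rot[2] = ggleD$gi
  rot[3] = gleD$gig
  rot[4] = leD$gigg
  rot[5] = eD$giggl
  rot[6] = D$giggle
  rot[7] = $giggleD
Sorted (with $ < everything):
  sorted[0] = $giggleD
  sorted[1] = D$giggle
  sorted[2] = eD$giggl
  sorted[3] = ggleD$gi
  sorted[4] = giggleD$
  sorted[5] = gleD$gig
  sorted[6] = iggleD$g
  sorted[7] = leD$gigg
sorted[2] = eD$giggl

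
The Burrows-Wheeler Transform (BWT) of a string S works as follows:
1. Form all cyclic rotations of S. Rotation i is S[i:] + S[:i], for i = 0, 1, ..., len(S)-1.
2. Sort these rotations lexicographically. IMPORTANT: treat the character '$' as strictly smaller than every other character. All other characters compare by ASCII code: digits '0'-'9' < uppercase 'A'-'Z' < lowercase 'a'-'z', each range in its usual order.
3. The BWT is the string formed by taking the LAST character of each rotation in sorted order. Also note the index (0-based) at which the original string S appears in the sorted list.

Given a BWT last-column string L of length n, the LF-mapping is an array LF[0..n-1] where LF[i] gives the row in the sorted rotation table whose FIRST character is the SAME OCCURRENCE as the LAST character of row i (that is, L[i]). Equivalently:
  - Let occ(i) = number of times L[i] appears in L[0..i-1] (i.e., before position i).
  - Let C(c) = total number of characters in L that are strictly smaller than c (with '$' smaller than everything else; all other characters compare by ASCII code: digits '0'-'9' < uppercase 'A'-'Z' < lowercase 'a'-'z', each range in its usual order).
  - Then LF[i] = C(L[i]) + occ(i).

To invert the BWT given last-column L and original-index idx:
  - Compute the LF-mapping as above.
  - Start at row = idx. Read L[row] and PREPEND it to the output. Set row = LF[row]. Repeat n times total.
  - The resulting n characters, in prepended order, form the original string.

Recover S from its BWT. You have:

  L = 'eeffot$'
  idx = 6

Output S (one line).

LF mapping: 1 2 3 4 5 6 0
Walk LF starting at row 6, prepending L[row]:
  step 1: row=6, L[6]='$', prepend. Next row=LF[6]=0
  step 2: row=0, L[0]='e', prepend. Next row=LF[0]=1
  step 3: row=1, L[1]='e', prepend. Next row=LF[1]=2
  step 4: row=2, L[2]='f', prepend. Next row=LF[2]=3
  step 5: row=3, L[3]='f', prepend. Next row=LF[3]=4
  step 6: row=4, L[4]='o', prepend. Next row=LF[4]=5
  step 7: row=5, L[5]='t', prepend. Next row=LF[5]=6
Reversed output: toffee$

Answer: toffee$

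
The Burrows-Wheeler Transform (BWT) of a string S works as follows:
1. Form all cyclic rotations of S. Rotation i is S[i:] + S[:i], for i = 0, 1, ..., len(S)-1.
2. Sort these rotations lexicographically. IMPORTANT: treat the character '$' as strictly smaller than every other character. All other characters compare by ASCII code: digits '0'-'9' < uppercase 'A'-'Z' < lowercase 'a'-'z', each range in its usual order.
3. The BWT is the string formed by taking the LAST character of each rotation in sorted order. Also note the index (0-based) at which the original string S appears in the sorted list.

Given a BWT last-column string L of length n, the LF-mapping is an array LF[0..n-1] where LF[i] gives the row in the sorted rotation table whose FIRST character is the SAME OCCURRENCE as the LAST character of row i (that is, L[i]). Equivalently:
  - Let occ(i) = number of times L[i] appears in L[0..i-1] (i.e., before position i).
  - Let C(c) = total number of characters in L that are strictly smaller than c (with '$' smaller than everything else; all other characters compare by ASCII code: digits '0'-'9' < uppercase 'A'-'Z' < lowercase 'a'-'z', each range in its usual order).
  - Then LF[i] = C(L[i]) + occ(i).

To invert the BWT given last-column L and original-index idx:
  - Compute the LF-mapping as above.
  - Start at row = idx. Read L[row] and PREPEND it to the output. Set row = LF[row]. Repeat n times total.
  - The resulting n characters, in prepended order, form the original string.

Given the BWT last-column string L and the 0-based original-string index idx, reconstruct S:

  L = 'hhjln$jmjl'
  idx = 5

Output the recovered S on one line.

Answer: jmlnjljhh$

Derivation:
LF mapping: 1 2 3 6 9 0 4 8 5 7
Walk LF starting at row 5, prepending L[row]:
  step 1: row=5, L[5]='$', prepend. Next row=LF[5]=0
  step 2: row=0, L[0]='h', prepend. Next row=LF[0]=1
  step 3: row=1, L[1]='h', prepend. Next row=LF[1]=2
  step 4: row=2, L[2]='j', prepend. Next row=LF[2]=3
  step 5: row=3, L[3]='l', prepend. Next row=LF[3]=6
  step 6: row=6, L[6]='j', prepend. Next row=LF[6]=4
  step 7: row=4, L[4]='n', prepend. Next row=LF[4]=9
  step 8: row=9, L[9]='l', prepend. Next row=LF[9]=7
  step 9: row=7, L[7]='m', prepend. Next row=LF[7]=8
  step 10: row=8, L[8]='j', prepend. Next row=LF[8]=5
Reversed output: jmlnjljhh$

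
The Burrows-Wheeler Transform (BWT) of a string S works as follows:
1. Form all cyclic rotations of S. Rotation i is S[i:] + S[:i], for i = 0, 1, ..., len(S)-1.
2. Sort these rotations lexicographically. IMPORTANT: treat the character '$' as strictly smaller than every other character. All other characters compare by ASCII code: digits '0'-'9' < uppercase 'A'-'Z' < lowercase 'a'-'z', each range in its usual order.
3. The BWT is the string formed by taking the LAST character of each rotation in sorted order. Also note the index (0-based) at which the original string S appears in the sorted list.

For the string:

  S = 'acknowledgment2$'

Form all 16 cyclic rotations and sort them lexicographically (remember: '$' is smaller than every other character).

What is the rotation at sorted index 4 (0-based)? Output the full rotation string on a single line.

All 16 rotations (rotation i = S[i:]+S[:i]):
  rot[0] = acknowledgment2$
  rot[1] = cknowledgment2$a
  rot[2] = knowledgment2$ac
  rot[3] = nowledgment2$ack
  rot[4] = owledgment2$ackn
  rot[5] = wledgment2$ackno
  rot[6] = ledgment2$acknow
  rot[7] = edgment2$acknowl
  rot[8] = dgment2$acknowle
  rot[9] = gment2$acknowled
  rot[10] = ment2$acknowledg
  rot[11] = ent2$acknowledgm
  rot[12] = nt2$acknowledgme
  rot[13] = t2$acknowledgmen
  rot[14] = 2$acknowledgment
  rot[15] = $acknowledgment2
Sorted (with $ < everything):
  sorted[0] = $acknowledgment2
  sorted[1] = 2$acknowledgment
  sorted[2] = acknowledgment2$
  sorted[3] = cknowledgment2$a
  sorted[4] = dgment2$acknowle
  sorted[5] = edgment2$acknowl
  sorted[6] = ent2$acknowledgm
  sorted[7] = gment2$acknowled
  sorted[8] = knowledgment2$ac
  sorted[9] = ledgment2$acknow
  sorted[10] = ment2$acknowledg
  sorted[11] = nowledgment2$ack
  sorted[12] = nt2$acknowledgme
  sorted[13] = owledgment2$ackn
  sorted[14] = t2$acknowledgmen
  sorted[15] = wledgment2$ackno
sorted[4] = dgment2$acknowle

Answer: dgment2$acknowle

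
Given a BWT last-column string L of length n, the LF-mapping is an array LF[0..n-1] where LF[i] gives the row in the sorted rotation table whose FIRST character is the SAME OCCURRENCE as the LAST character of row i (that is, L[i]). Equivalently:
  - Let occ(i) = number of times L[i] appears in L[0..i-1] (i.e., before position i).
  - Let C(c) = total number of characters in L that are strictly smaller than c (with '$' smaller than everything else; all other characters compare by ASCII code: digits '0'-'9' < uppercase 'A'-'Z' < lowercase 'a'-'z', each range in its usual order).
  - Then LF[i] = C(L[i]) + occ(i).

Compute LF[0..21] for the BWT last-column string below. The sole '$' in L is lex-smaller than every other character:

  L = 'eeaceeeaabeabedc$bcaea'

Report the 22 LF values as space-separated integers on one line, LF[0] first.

Char counts: '$':1, 'a':6, 'b':3, 'c':3, 'd':1, 'e':8
C (first-col start): C('$')=0, C('a')=1, C('b')=7, C('c')=10, C('d')=13, C('e')=14
L[0]='e': occ=0, LF[0]=C('e')+0=14+0=14
L[1]='e': occ=1, LF[1]=C('e')+1=14+1=15
L[2]='a': occ=0, LF[2]=C('a')+0=1+0=1
L[3]='c': occ=0, LF[3]=C('c')+0=10+0=10
L[4]='e': occ=2, LF[4]=C('e')+2=14+2=16
L[5]='e': occ=3, LF[5]=C('e')+3=14+3=17
L[6]='e': occ=4, LF[6]=C('e')+4=14+4=18
L[7]='a': occ=1, LF[7]=C('a')+1=1+1=2
L[8]='a': occ=2, LF[8]=C('a')+2=1+2=3
L[9]='b': occ=0, LF[9]=C('b')+0=7+0=7
L[10]='e': occ=5, LF[10]=C('e')+5=14+5=19
L[11]='a': occ=3, LF[11]=C('a')+3=1+3=4
L[12]='b': occ=1, LF[12]=C('b')+1=7+1=8
L[13]='e': occ=6, LF[13]=C('e')+6=14+6=20
L[14]='d': occ=0, LF[14]=C('d')+0=13+0=13
L[15]='c': occ=1, LF[15]=C('c')+1=10+1=11
L[16]='$': occ=0, LF[16]=C('$')+0=0+0=0
L[17]='b': occ=2, LF[17]=C('b')+2=7+2=9
L[18]='c': occ=2, LF[18]=C('c')+2=10+2=12
L[19]='a': occ=4, LF[19]=C('a')+4=1+4=5
L[20]='e': occ=7, LF[20]=C('e')+7=14+7=21
L[21]='a': occ=5, LF[21]=C('a')+5=1+5=6

Answer: 14 15 1 10 16 17 18 2 3 7 19 4 8 20 13 11 0 9 12 5 21 6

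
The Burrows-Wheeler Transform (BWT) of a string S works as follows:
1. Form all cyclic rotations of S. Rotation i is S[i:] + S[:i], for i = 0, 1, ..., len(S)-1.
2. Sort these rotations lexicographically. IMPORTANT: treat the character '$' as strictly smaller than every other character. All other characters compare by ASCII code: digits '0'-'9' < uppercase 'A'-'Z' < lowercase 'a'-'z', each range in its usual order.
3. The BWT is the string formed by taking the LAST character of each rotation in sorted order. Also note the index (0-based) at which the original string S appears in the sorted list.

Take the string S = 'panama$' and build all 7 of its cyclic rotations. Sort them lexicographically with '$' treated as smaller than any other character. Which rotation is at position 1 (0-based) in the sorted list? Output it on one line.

Answer: a$panam

Derivation:
All 7 rotations (rotation i = S[i:]+S[:i]):
  rot[0] = panama$
  rot[1] = anama$p
  rot[2] = nama$pa
  rot[3] = ama$pan
  rot[4] = ma$pana
  rot[5] = a$panam
  rot[6] = $panama
Sorted (with $ < everything):
  sorted[0] = $panama
  sorted[1] = a$panam
  sorted[2] = ama$pan
  sorted[3] = anama$p
  sorted[4] = ma$pana
  sorted[5] = nama$pa
  sorted[6] = panama$
sorted[1] = a$panam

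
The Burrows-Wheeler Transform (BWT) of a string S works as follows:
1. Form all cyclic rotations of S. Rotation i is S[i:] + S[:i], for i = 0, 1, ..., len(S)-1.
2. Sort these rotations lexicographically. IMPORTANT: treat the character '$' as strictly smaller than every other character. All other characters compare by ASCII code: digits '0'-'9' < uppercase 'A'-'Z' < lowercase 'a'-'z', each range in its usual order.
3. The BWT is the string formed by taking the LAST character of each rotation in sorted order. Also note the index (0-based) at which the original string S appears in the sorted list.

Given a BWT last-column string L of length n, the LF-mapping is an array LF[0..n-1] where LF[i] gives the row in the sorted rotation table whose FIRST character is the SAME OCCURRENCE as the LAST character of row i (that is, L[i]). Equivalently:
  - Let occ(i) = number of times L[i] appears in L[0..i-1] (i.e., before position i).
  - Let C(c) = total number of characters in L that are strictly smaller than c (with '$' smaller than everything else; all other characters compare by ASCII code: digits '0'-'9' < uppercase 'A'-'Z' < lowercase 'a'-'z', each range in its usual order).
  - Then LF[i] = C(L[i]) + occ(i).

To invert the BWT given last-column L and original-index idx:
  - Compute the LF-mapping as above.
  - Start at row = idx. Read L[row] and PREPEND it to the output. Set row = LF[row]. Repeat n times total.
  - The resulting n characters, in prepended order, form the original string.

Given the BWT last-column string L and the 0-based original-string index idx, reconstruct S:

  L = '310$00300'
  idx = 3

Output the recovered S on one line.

Answer: 00310003$

Derivation:
LF mapping: 7 6 1 0 2 3 8 4 5
Walk LF starting at row 3, prepending L[row]:
  step 1: row=3, L[3]='$', prepend. Next row=LF[3]=0
  step 2: row=0, L[0]='3', prepend. Next row=LF[0]=7
  step 3: row=7, L[7]='0', prepend. Next row=LF[7]=4
  step 4: row=4, L[4]='0', prepend. Next row=LF[4]=2
  step 5: row=2, L[2]='0', prepend. Next row=LF[2]=1
  step 6: row=1, L[1]='1', prepend. Next row=LF[1]=6
  step 7: row=6, L[6]='3', prepend. Next row=LF[6]=8
  step 8: row=8, L[8]='0', prepend. Next row=LF[8]=5
  step 9: row=5, L[5]='0', prepend. Next row=LF[5]=3
Reversed output: 00310003$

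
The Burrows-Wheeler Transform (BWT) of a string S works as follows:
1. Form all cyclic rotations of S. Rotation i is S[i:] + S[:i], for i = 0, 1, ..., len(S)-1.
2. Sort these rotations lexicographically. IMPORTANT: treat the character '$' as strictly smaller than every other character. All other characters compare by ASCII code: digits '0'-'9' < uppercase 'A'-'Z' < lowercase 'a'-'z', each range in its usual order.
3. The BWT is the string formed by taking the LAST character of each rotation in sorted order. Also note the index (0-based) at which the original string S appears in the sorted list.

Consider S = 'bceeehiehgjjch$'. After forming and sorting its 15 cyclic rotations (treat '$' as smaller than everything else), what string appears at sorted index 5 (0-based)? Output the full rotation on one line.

Answer: eehiehgjjch$bce

Derivation:
All 15 rotations (rotation i = S[i:]+S[:i]):
  rot[0] = bceeehiehgjjch$
  rot[1] = ceeehiehgjjch$b
  rot[2] = eeehiehgjjch$bc
  rot[3] = eehiehgjjch$bce
  rot[4] = ehiehgjjch$bcee
  rot[5] = hiehgjjch$bceee
  rot[6] = iehgjjch$bceeeh
  rot[7] = ehgjjch$bceeehi
  rot[8] = hgjjch$bceeehie
  rot[9] = gjjch$bceeehieh
  rot[10] = jjch$bceeehiehg
  rot[11] = jch$bceeehiehgj
  rot[12] = ch$bceeehiehgjj
  rot[13] = h$bceeehiehgjjc
  rot[14] = $bceeehiehgjjch
Sorted (with $ < everything):
  sorted[0] = $bceeehiehgjjch
  sorted[1] = bceeehiehgjjch$
  sorted[2] = ceeehiehgjjch$b
  sorted[3] = ch$bceeehiehgjj
  sorted[4] = eeehiehgjjch$bc
  sorted[5] = eehiehgjjch$bce
  sorted[6] = ehgjjch$bceeehi
  sorted[7] = ehiehgjjch$bcee
  sorted[8] = gjjch$bceeehieh
  sorted[9] = h$bceeehiehgjjc
  sorted[10] = hgjjch$bceeehie
  sorted[11] = hiehgjjch$bceee
  sorted[12] = iehgjjch$bceeeh
  sorted[13] = jch$bceeehiehgj
  sorted[14] = jjch$bceeehiehg
sorted[5] = eehiehgjjch$bce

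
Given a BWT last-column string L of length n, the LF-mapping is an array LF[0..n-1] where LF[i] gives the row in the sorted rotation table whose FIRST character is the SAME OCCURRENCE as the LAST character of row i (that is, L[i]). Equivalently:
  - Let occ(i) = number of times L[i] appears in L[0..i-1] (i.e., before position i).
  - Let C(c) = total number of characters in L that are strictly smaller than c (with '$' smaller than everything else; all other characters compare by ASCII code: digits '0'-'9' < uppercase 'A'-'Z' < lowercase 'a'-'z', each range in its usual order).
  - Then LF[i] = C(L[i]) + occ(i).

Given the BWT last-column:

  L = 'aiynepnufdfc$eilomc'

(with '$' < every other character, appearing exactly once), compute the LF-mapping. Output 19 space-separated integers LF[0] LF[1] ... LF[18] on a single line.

Char counts: '$':1, 'a':1, 'c':2, 'd':1, 'e':2, 'f':2, 'i':2, 'l':1, 'm':1, 'n':2, 'o':1, 'p':1, 'u':1, 'y':1
C (first-col start): C('$')=0, C('a')=1, C('c')=2, C('d')=4, C('e')=5, C('f')=7, C('i')=9, C('l')=11, C('m')=12, C('n')=13, C('o')=15, C('p')=16, C('u')=17, C('y')=18
L[0]='a': occ=0, LF[0]=C('a')+0=1+0=1
L[1]='i': occ=0, LF[1]=C('i')+0=9+0=9
L[2]='y': occ=0, LF[2]=C('y')+0=18+0=18
L[3]='n': occ=0, LF[3]=C('n')+0=13+0=13
L[4]='e': occ=0, LF[4]=C('e')+0=5+0=5
L[5]='p': occ=0, LF[5]=C('p')+0=16+0=16
L[6]='n': occ=1, LF[6]=C('n')+1=13+1=14
L[7]='u': occ=0, LF[7]=C('u')+0=17+0=17
L[8]='f': occ=0, LF[8]=C('f')+0=7+0=7
L[9]='d': occ=0, LF[9]=C('d')+0=4+0=4
L[10]='f': occ=1, LF[10]=C('f')+1=7+1=8
L[11]='c': occ=0, LF[11]=C('c')+0=2+0=2
L[12]='$': occ=0, LF[12]=C('$')+0=0+0=0
L[13]='e': occ=1, LF[13]=C('e')+1=5+1=6
L[14]='i': occ=1, LF[14]=C('i')+1=9+1=10
L[15]='l': occ=0, LF[15]=C('l')+0=11+0=11
L[16]='o': occ=0, LF[16]=C('o')+0=15+0=15
L[17]='m': occ=0, LF[17]=C('m')+0=12+0=12
L[18]='c': occ=1, LF[18]=C('c')+1=2+1=3

Answer: 1 9 18 13 5 16 14 17 7 4 8 2 0 6 10 11 15 12 3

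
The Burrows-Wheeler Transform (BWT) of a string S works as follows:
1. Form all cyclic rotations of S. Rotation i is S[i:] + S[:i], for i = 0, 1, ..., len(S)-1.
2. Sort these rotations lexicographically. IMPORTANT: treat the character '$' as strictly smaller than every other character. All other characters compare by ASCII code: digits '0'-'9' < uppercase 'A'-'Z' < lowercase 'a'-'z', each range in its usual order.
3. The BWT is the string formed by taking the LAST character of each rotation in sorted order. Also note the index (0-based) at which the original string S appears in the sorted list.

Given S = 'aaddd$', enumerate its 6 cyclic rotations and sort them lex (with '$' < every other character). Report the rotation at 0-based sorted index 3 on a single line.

All 6 rotations (rotation i = S[i:]+S[:i]):
  rot[0] = aaddd$
  rot[1] = addd$a
  rot[2] = ddd$aa
  rot[3] = dd$aad
  rot[4] = d$aadd
  rot[5] = $aaddd
Sorted (with $ < everything):
  sorted[0] = $aaddd
  sorted[1] = aaddd$
  sorted[2] = addd$a
  sorted[3] = d$aadd
  sorted[4] = dd$aad
  sorted[5] = ddd$aa
sorted[3] = d$aadd

Answer: d$aadd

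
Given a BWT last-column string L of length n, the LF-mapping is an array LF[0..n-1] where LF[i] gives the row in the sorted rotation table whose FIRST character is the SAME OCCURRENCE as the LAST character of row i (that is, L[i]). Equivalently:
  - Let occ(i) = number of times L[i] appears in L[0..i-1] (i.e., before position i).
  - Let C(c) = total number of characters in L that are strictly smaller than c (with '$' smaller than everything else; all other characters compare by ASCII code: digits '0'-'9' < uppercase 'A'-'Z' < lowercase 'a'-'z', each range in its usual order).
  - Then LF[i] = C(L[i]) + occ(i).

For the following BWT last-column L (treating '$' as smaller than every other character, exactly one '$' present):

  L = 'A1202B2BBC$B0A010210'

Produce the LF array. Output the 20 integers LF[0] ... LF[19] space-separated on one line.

Answer: 13 6 9 1 10 15 11 16 17 19 0 18 2 14 3 7 4 12 8 5

Derivation:
Char counts: '$':1, '0':5, '1':3, '2':4, 'A':2, 'B':4, 'C':1
C (first-col start): C('$')=0, C('0')=1, C('1')=6, C('2')=9, C('A')=13, C('B')=15, C('C')=19
L[0]='A': occ=0, LF[0]=C('A')+0=13+0=13
L[1]='1': occ=0, LF[1]=C('1')+0=6+0=6
L[2]='2': occ=0, LF[2]=C('2')+0=9+0=9
L[3]='0': occ=0, LF[3]=C('0')+0=1+0=1
L[4]='2': occ=1, LF[4]=C('2')+1=9+1=10
L[5]='B': occ=0, LF[5]=C('B')+0=15+0=15
L[6]='2': occ=2, LF[6]=C('2')+2=9+2=11
L[7]='B': occ=1, LF[7]=C('B')+1=15+1=16
L[8]='B': occ=2, LF[8]=C('B')+2=15+2=17
L[9]='C': occ=0, LF[9]=C('C')+0=19+0=19
L[10]='$': occ=0, LF[10]=C('$')+0=0+0=0
L[11]='B': occ=3, LF[11]=C('B')+3=15+3=18
L[12]='0': occ=1, LF[12]=C('0')+1=1+1=2
L[13]='A': occ=1, LF[13]=C('A')+1=13+1=14
L[14]='0': occ=2, LF[14]=C('0')+2=1+2=3
L[15]='1': occ=1, LF[15]=C('1')+1=6+1=7
L[16]='0': occ=3, LF[16]=C('0')+3=1+3=4
L[17]='2': occ=3, LF[17]=C('2')+3=9+3=12
L[18]='1': occ=2, LF[18]=C('1')+2=6+2=8
L[19]='0': occ=4, LF[19]=C('0')+4=1+4=5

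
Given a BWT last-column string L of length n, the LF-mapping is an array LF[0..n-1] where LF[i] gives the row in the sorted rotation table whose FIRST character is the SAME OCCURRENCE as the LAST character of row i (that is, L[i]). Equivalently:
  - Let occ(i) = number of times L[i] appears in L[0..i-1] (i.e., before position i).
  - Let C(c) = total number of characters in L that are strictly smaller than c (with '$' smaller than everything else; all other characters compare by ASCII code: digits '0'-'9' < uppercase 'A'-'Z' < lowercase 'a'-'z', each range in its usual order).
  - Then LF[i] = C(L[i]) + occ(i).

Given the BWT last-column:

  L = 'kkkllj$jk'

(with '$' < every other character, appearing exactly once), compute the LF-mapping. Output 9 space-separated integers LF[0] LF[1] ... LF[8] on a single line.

Answer: 3 4 5 7 8 1 0 2 6

Derivation:
Char counts: '$':1, 'j':2, 'k':4, 'l':2
C (first-col start): C('$')=0, C('j')=1, C('k')=3, C('l')=7
L[0]='k': occ=0, LF[0]=C('k')+0=3+0=3
L[1]='k': occ=1, LF[1]=C('k')+1=3+1=4
L[2]='k': occ=2, LF[2]=C('k')+2=3+2=5
L[3]='l': occ=0, LF[3]=C('l')+0=7+0=7
L[4]='l': occ=1, LF[4]=C('l')+1=7+1=8
L[5]='j': occ=0, LF[5]=C('j')+0=1+0=1
L[6]='$': occ=0, LF[6]=C('$')+0=0+0=0
L[7]='j': occ=1, LF[7]=C('j')+1=1+1=2
L[8]='k': occ=3, LF[8]=C('k')+3=3+3=6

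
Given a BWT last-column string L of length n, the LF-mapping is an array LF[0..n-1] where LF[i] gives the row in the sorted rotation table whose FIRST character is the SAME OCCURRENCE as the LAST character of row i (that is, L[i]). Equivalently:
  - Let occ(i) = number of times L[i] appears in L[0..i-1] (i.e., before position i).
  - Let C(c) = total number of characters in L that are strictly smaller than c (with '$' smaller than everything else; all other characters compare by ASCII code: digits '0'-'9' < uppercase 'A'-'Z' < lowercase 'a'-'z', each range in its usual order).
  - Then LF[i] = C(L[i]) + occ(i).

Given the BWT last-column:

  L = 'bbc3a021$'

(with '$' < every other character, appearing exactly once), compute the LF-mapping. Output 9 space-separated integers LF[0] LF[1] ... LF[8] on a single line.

Answer: 6 7 8 4 5 1 3 2 0

Derivation:
Char counts: '$':1, '0':1, '1':1, '2':1, '3':1, 'a':1, 'b':2, 'c':1
C (first-col start): C('$')=0, C('0')=1, C('1')=2, C('2')=3, C('3')=4, C('a')=5, C('b')=6, C('c')=8
L[0]='b': occ=0, LF[0]=C('b')+0=6+0=6
L[1]='b': occ=1, LF[1]=C('b')+1=6+1=7
L[2]='c': occ=0, LF[2]=C('c')+0=8+0=8
L[3]='3': occ=0, LF[3]=C('3')+0=4+0=4
L[4]='a': occ=0, LF[4]=C('a')+0=5+0=5
L[5]='0': occ=0, LF[5]=C('0')+0=1+0=1
L[6]='2': occ=0, LF[6]=C('2')+0=3+0=3
L[7]='1': occ=0, LF[7]=C('1')+0=2+0=2
L[8]='$': occ=0, LF[8]=C('$')+0=0+0=0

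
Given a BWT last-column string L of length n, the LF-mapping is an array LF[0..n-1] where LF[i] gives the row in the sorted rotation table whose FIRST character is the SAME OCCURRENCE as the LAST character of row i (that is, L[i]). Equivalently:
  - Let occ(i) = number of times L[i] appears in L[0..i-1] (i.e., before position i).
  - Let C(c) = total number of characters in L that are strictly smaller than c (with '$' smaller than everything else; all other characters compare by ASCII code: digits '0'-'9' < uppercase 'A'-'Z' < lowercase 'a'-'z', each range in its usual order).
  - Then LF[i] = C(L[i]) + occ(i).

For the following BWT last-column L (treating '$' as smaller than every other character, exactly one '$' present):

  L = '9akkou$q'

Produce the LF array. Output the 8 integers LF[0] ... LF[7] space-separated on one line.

Answer: 1 2 3 4 5 7 0 6

Derivation:
Char counts: '$':1, '9':1, 'a':1, 'k':2, 'o':1, 'q':1, 'u':1
C (first-col start): C('$')=0, C('9')=1, C('a')=2, C('k')=3, C('o')=5, C('q')=6, C('u')=7
L[0]='9': occ=0, LF[0]=C('9')+0=1+0=1
L[1]='a': occ=0, LF[1]=C('a')+0=2+0=2
L[2]='k': occ=0, LF[2]=C('k')+0=3+0=3
L[3]='k': occ=1, LF[3]=C('k')+1=3+1=4
L[4]='o': occ=0, LF[4]=C('o')+0=5+0=5
L[5]='u': occ=0, LF[5]=C('u')+0=7+0=7
L[6]='$': occ=0, LF[6]=C('$')+0=0+0=0
L[7]='q': occ=0, LF[7]=C('q')+0=6+0=6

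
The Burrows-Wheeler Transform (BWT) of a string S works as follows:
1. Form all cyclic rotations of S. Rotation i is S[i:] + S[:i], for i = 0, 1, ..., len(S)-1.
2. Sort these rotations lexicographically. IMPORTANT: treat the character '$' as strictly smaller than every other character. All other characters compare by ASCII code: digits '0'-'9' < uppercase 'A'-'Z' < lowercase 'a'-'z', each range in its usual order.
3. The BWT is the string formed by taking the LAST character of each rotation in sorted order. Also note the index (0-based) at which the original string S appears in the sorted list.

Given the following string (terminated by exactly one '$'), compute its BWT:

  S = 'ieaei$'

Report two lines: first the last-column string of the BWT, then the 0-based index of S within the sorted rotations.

All 6 rotations (rotation i = S[i:]+S[:i]):
  rot[0] = ieaei$
  rot[1] = eaei$i
  rot[2] = aei$ie
  rot[3] = ei$iea
  rot[4] = i$ieae
  rot[5] = $ieaei
Sorted (with $ < everything):
  sorted[0] = $ieaei  (last char: 'i')
  sorted[1] = aei$ie  (last char: 'e')
  sorted[2] = eaei$i  (last char: 'i')
  sorted[3] = ei$iea  (last char: 'a')
  sorted[4] = i$ieae  (last char: 'e')
  sorted[5] = ieaei$  (last char: '$')
Last column: ieiae$
Original string S is at sorted index 5

Answer: ieiae$
5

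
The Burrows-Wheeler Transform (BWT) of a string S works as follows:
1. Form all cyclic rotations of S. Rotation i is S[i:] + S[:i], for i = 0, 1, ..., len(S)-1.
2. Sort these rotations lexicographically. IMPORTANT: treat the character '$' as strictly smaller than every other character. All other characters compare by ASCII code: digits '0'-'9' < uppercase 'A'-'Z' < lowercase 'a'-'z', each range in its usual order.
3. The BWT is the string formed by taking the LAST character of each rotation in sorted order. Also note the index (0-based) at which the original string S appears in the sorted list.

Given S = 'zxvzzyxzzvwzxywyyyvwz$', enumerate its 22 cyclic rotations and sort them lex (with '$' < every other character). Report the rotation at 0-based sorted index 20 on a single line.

Answer: zzvwzxywyyyvwz$zxvzzyx

Derivation:
All 22 rotations (rotation i = S[i:]+S[:i]):
  rot[0] = zxvzzyxzzvwzxywyyyvwz$
  rot[1] = xvzzyxzzvwzxywyyyvwz$z
  rot[2] = vzzyxzzvwzxywyyyvwz$zx
  rot[3] = zzyxzzvwzxywyyyvwz$zxv
  rot[4] = zyxzzvwzxywyyyvwz$zxvz
  rot[5] = yxzzvwzxywyyyvwz$zxvzz
  rot[6] = xzzvwzxywyyyvwz$zxvzzy
  rot[7] = zzvwzxywyyyvwz$zxvzzyx
  rot[8] = zvwzxywyyyvwz$zxvzzyxz
  rot[9] = vwzxywyyyvwz$zxvzzyxzz
  rot[10] = wzxywyyyvwz$zxvzzyxzzv
  rot[11] = zxywyyyvwz$zxvzzyxzzvw
  rot[12] = xywyyyvwz$zxvzzyxzzvwz
  rot[13] = ywyyyvwz$zxvzzyxzzvwzx
  rot[14] = wyyyvwz$zxvzzyxzzvwzxy
  rot[15] = yyyvwz$zxvzzyxzzvwzxyw
  rot[16] = yyvwz$zxvzzyxzzvwzxywy
  rot[17] = yvwz$zxvzzyxzzvwzxywyy
  rot[18] = vwz$zxvzzyxzzvwzxywyyy
  rot[19] = wz$zxvzzyxzzvwzxywyyyv
  rot[20] = z$zxvzzyxzzvwzxywyyyvw
  rot[21] = $zxvzzyxzzvwzxywyyyvwz
Sorted (with $ < everything):
  sorted[0] = $zxvzzyxzzvwzxywyyyvwz
  sorted[1] = vwz$zxvzzyxzzvwzxywyyy
  sorted[2] = vwzxywyyyvwz$zxvzzyxzz
  sorted[3] = vzzyxzzvwzxywyyyvwz$zx
  sorted[4] = wyyyvwz$zxvzzyxzzvwzxy
  sorted[5] = wz$zxvzzyxzzvwzxywyyyv
  sorted[6] = wzxywyyyvwz$zxvzzyxzzv
  sorted[7] = xvzzyxzzvwzxywyyyvwz$z
  sorted[8] = xywyyyvwz$zxvzzyxzzvwz
  sorted[9] = xzzvwzxywyyyvwz$zxvzzy
  sorted[10] = yvwz$zxvzzyxzzvwzxywyy
  sorted[11] = ywyyyvwz$zxvzzyxzzvwzx
  sorted[12] = yxzzvwzxywyyyvwz$zxvzz
  sorted[13] = yyvwz$zxvzzyxzzvwzxywy
  sorted[14] = yyyvwz$zxvzzyxzzvwzxyw
  sorted[15] = z$zxvzzyxzzvwzxywyyyvw
  sorted[16] = zvwzxywyyyvwz$zxvzzyxz
  sorted[17] = zxvzzyxzzvwzxywyyyvwz$
  sorted[18] = zxywyyyvwz$zxvzzyxzzvw
  sorted[19] = zyxzzvwzxywyyyvwz$zxvz
  sorted[20] = zzvwzxywyyyvwz$zxvzzyx
  sorted[21] = zzyxzzvwzxywyyyvwz$zxv
sorted[20] = zzvwzxywyyyvwz$zxvzzyx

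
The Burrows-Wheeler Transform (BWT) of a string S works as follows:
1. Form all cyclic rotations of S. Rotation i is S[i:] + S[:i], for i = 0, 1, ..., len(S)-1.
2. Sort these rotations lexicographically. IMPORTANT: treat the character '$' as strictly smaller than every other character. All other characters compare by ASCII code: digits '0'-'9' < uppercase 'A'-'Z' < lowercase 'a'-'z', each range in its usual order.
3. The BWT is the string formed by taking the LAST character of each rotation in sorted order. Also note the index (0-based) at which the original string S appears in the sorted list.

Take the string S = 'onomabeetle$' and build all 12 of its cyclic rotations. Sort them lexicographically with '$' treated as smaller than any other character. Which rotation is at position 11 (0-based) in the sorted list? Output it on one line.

Answer: tle$onomabee

Derivation:
All 12 rotations (rotation i = S[i:]+S[:i]):
  rot[0] = onomabeetle$
  rot[1] = nomabeetle$o
  rot[2] = omabeetle$on
  rot[3] = mabeetle$ono
  rot[4] = abeetle$onom
  rot[5] = beetle$onoma
  rot[6] = eetle$onomab
  rot[7] = etle$onomabe
  rot[8] = tle$onomabee
  rot[9] = le$onomabeet
  rot[10] = e$onomabeetl
  rot[11] = $onomabeetle
Sorted (with $ < everything):
  sorted[0] = $onomabeetle
  sorted[1] = abeetle$onom
  sorted[2] = beetle$onoma
  sorted[3] = e$onomabeetl
  sorted[4] = eetle$onomab
  sorted[5] = etle$onomabe
  sorted[6] = le$onomabeet
  sorted[7] = mabeetle$ono
  sorted[8] = nomabeetle$o
  sorted[9] = omabeetle$on
  sorted[10] = onomabeetle$
  sorted[11] = tle$onomabee
sorted[11] = tle$onomabee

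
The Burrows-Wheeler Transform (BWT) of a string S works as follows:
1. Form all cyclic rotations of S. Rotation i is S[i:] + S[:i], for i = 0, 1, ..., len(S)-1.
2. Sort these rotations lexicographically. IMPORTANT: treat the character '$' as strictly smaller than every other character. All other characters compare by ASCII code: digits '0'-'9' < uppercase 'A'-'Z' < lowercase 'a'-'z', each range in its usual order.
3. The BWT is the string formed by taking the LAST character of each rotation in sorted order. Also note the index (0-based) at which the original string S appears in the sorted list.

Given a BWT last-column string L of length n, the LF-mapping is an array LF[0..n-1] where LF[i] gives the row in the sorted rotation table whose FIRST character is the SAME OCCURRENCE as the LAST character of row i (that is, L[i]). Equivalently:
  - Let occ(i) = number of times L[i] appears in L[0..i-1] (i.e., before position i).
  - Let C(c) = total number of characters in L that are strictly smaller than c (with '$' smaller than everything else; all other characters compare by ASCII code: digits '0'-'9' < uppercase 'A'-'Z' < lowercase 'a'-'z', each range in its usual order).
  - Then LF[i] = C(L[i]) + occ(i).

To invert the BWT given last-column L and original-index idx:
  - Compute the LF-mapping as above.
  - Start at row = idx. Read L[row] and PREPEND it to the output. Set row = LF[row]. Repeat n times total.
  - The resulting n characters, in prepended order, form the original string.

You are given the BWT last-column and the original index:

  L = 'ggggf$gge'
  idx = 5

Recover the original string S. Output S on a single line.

LF mapping: 3 4 5 6 2 0 7 8 1
Walk LF starting at row 5, prepending L[row]:
  step 1: row=5, L[5]='$', prepend. Next row=LF[5]=0
  step 2: row=0, L[0]='g', prepend. Next row=LF[0]=3
  step 3: row=3, L[3]='g', prepend. Next row=LF[3]=6
  step 4: row=6, L[6]='g', prepend. Next row=LF[6]=7
  step 5: row=7, L[7]='g', prepend. Next row=LF[7]=8
  step 6: row=8, L[8]='e', prepend. Next row=LF[8]=1
  step 7: row=1, L[1]='g', prepend. Next row=LF[1]=4
  step 8: row=4, L[4]='f', prepend. Next row=LF[4]=2
  step 9: row=2, L[2]='g', prepend. Next row=LF[2]=5
Reversed output: gfgegggg$

Answer: gfgegggg$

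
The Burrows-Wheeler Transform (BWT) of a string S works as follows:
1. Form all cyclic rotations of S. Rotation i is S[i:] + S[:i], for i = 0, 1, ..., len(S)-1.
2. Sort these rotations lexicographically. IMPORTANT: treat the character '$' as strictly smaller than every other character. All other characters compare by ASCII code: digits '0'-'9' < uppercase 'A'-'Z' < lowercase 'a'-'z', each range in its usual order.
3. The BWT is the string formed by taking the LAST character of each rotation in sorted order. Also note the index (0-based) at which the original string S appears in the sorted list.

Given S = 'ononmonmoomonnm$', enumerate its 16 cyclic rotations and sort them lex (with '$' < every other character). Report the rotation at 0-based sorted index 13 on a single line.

Answer: onnm$ononmonmoom

Derivation:
All 16 rotations (rotation i = S[i:]+S[:i]):
  rot[0] = ononmonmoomonnm$
  rot[1] = nonmonmoomonnm$o
  rot[2] = onmonmoomonnm$on
  rot[3] = nmonmoomonnm$ono
  rot[4] = monmoomonnm$onon
  rot[5] = onmoomonnm$ononm
  rot[6] = nmoomonnm$ononmo
  rot[7] = moomonnm$ononmon
  rot[8] = oomonnm$ononmonm
  rot[9] = omonnm$ononmonmo
  rot[10] = monnm$ononmonmoo
  rot[11] = onnm$ononmonmoom
  rot[12] = nnm$ononmonmoomo
  rot[13] = nm$ononmonmoomon
  rot[14] = m$ononmonmoomonn
  rot[15] = $ononmonmoomonnm
Sorted (with $ < everything):
  sorted[0] = $ononmonmoomonnm
  sorted[1] = m$ononmonmoomonn
  sorted[2] = monmoomonnm$onon
  sorted[3] = monnm$ononmonmoo
  sorted[4] = moomonnm$ononmon
  sorted[5] = nm$ononmonmoomon
  sorted[6] = nmonmoomonnm$ono
  sorted[7] = nmoomonnm$ononmo
  sorted[8] = nnm$ononmonmoomo
  sorted[9] = nonmonmoomonnm$o
  sorted[10] = omonnm$ononmonmo
  sorted[11] = onmonmoomonnm$on
  sorted[12] = onmoomonnm$ononm
  sorted[13] = onnm$ononmonmoom
  sorted[14] = ononmonmoomonnm$
  sorted[15] = oomonnm$ononmonm
sorted[13] = onnm$ononmonmoom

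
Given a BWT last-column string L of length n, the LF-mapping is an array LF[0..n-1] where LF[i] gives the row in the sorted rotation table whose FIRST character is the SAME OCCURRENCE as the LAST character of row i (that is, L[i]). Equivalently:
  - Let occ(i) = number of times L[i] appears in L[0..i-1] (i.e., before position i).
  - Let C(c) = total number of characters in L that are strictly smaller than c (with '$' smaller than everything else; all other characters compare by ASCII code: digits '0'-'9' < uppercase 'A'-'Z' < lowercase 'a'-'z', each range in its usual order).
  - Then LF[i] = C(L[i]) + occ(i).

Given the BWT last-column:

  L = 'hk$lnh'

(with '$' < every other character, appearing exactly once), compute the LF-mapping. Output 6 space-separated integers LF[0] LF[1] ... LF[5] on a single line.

Answer: 1 3 0 4 5 2

Derivation:
Char counts: '$':1, 'h':2, 'k':1, 'l':1, 'n':1
C (first-col start): C('$')=0, C('h')=1, C('k')=3, C('l')=4, C('n')=5
L[0]='h': occ=0, LF[0]=C('h')+0=1+0=1
L[1]='k': occ=0, LF[1]=C('k')+0=3+0=3
L[2]='$': occ=0, LF[2]=C('$')+0=0+0=0
L[3]='l': occ=0, LF[3]=C('l')+0=4+0=4
L[4]='n': occ=0, LF[4]=C('n')+0=5+0=5
L[5]='h': occ=1, LF[5]=C('h')+1=1+1=2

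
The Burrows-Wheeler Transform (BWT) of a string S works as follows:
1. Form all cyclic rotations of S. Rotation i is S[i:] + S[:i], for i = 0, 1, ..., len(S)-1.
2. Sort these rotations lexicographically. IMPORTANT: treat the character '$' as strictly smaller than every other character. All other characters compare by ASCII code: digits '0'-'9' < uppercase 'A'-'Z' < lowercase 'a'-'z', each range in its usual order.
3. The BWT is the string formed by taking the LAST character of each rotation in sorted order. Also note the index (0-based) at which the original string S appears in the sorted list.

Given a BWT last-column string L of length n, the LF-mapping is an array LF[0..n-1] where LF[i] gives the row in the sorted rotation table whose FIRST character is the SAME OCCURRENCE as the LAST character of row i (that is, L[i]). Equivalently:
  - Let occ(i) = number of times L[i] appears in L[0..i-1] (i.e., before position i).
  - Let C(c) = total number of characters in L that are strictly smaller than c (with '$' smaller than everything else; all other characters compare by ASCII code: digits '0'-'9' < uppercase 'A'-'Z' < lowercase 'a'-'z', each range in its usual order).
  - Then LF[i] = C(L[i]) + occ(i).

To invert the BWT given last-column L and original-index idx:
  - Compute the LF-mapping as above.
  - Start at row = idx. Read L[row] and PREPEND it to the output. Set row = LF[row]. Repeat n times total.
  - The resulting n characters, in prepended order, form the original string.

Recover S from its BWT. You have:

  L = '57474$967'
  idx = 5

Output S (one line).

LF mapping: 3 5 1 6 2 0 8 4 7
Walk LF starting at row 5, prepending L[row]:
  step 1: row=5, L[5]='$', prepend. Next row=LF[5]=0
  step 2: row=0, L[0]='5', prepend. Next row=LF[0]=3
  step 3: row=3, L[3]='7', prepend. Next row=LF[3]=6
  step 4: row=6, L[6]='9', prepend. Next row=LF[6]=8
  step 5: row=8, L[8]='7', prepend. Next row=LF[8]=7
  step 6: row=7, L[7]='6', prepend. Next row=LF[7]=4
  step 7: row=4, L[4]='4', prepend. Next row=LF[4]=2
  step 8: row=2, L[2]='4', prepend. Next row=LF[2]=1
  step 9: row=1, L[1]='7', prepend. Next row=LF[1]=5
Reversed output: 74467975$

Answer: 74467975$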